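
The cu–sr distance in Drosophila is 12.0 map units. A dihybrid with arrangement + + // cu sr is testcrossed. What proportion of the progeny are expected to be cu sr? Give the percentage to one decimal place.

A map distance of 12.0 map units corresponds to a recombination frequency of 0.120.
The F1 is + + / cu sr, so cu sr is a parental gamete class with expected frequency (1 − r)/2 = 0.880/2 = 0.4400.
That is 0.4400 = 44.0% of the progeny.

44.0%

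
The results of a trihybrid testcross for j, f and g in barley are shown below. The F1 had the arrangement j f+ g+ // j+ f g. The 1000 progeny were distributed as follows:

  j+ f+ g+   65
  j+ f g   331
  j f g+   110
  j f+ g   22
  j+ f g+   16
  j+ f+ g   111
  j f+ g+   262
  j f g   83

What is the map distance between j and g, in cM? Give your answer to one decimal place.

18.6 cM

The two rarest classes, j f+ g and j+ f g+, are the double crossovers. Comparing them with the parentals, only the g allele has switched, so g is the middle locus and the order is f – g – j.
Crossovers in the g–j interval produce the single-crossover classes j+ f+ g+ and j f g (65 + 83 = 148) plus the double crossovers (38).
RF(g–j) = (148 + 38) / 1000 = 186/1000 = 0.1860 → 18.6 cM.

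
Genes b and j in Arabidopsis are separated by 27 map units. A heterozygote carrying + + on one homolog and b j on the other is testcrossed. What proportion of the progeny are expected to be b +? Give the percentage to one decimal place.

13.5%

A map distance of 27 map units corresponds to a recombination frequency of 0.270.
The F1 is + + / b j, so b + is a recombinant gamete class with expected frequency r/2 = 0.270/2 = 0.1350.
That is 0.1350 = 13.5% of the progeny.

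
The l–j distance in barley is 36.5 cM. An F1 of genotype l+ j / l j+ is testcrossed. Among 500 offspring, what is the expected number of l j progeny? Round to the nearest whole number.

91

A map distance of 36.5 cM corresponds to a recombination frequency of 0.365.
The F1 is l+ j / l j+, so l j is a recombinant gamete class with expected frequency r/2 = 0.365/2 = 0.1825.
Expected number = 0.1825 × 500 = 91.25 ≈ 91.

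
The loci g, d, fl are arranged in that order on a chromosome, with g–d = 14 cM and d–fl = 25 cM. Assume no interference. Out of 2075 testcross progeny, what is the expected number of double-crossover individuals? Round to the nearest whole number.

Map distances give recombination frequencies of 0.140 and 0.250 for the two intervals.
With no interference, expected double-crossover frequency = 0.140 × 0.250 = 0.03500.
Expected number = 0.03500 × 2075 = 72.62 ≈ 73.

73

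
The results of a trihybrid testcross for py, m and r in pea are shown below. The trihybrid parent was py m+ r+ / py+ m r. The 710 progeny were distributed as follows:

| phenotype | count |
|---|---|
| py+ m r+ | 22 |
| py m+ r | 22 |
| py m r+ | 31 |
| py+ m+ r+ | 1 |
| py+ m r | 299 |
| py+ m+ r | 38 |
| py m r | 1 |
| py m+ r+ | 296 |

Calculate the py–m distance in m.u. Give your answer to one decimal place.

10.0 m.u.

The two rarest classes, py+ m+ r+ and py m r, are the double crossovers. Comparing them with the parentals, only the py allele has switched, so py is the middle locus and the order is m – py – r.
Crossovers in the m–py interval produce the single-crossover classes py m r+ and py+ m+ r (31 + 38 = 69) plus the double crossovers (2).
RF(m–py) = (69 + 2) / 710 = 71/710 = 0.1000 → 10.0 m.u.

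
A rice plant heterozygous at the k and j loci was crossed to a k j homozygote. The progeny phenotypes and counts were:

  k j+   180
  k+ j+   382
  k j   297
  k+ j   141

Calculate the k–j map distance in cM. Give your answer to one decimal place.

32.1 cM

The two most frequent classes, k+ j+ (382) and k j (297), are the parental types, so the F1 was k+ j+ / k j.
The recombinant classes are k+ j and k j+: 141 + 180 = 321.
Recombination frequency = 321/1000 = 0.3210 ≈ 32.1%, i.e. 32.1 cM.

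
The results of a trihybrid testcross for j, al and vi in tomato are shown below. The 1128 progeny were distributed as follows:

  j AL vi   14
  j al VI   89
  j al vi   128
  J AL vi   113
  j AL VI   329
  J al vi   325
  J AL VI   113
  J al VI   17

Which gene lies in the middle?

vi

The two most frequent reciprocal classes, J al vi and j AL VI, are the parental types, so the F1 was J al vi / j AL VI.
The two rarest classes, J al VI and j AL vi, are the double crossovers. Comparing them with the parentals, only the vi allele has switched, so vi is the middle locus and the order is j – vi – al.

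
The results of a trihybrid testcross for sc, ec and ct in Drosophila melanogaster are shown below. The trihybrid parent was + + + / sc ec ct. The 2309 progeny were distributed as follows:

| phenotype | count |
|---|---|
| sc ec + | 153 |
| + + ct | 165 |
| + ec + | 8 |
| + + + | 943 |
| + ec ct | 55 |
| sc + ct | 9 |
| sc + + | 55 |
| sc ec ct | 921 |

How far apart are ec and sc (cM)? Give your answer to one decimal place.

The two rarest classes, + ec + and sc + ct, are the double crossovers. Comparing them with the parentals, only the ec allele has switched, so ec is the middle locus and the order is sc – ec – ct.
Crossovers in the sc–ec interval produce the single-crossover classes sc + + and + ec ct (55 + 55 = 110) plus the double crossovers (17).
RF(sc–ec) = (110 + 17) / 2309 = 127/2309 = 0.0550 → 5.5 cM.

5.5 cM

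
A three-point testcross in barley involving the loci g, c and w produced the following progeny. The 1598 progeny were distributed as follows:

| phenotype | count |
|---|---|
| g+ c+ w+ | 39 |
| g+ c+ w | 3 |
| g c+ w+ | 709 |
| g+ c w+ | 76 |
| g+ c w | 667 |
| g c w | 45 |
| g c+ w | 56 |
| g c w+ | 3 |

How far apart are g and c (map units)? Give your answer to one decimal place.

5.6 map units

The two most frequent reciprocal classes, g+ c w and g c+ w+, are the parental types, so the F1 was g+ c w / g c+ w+.
The two rarest classes, g+ c+ w and g c w+, are the double crossovers. Comparing them with the parentals, only the c allele has switched, so c is the middle locus and the order is w – c – g.
Crossovers in the c–g interval produce the single-crossover classes g c w and g+ c+ w+ (45 + 39 = 84) plus the double crossovers (6).
RF(c–g) = (84 + 6) / 1598 = 90/1598 = 0.0563 → 5.6 map units.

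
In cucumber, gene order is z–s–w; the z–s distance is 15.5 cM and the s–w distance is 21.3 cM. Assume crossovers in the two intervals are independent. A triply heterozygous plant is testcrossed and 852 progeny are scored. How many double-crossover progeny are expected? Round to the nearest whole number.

28

Map distances give recombination frequencies of 0.155 and 0.213 for the two intervals.
With no interference, expected double-crossover frequency = 0.155 × 0.213 = 0.03301.
Expected number = 0.03301 × 852 = 28.13 ≈ 28.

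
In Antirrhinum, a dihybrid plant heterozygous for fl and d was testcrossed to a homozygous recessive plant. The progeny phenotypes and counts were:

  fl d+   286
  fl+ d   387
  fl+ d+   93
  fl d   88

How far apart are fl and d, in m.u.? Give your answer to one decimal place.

21.2 m.u.

The two most frequent classes, fl+ d (387) and fl d+ (286), are the parental types, so the F1 was fl+ d / fl d+.
The recombinant classes are fl+ d+ and fl d: 93 + 88 = 181.
Recombination frequency = 181/854 = 0.2119 ≈ 21.2%, i.e. 21.2 m.u.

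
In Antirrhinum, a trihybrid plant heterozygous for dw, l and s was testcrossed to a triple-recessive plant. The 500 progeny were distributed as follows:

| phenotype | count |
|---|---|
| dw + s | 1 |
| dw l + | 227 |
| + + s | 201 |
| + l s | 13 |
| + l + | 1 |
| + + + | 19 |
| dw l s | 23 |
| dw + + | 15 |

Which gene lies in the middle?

dw

The two most frequent reciprocal classes, + + s and dw l +, are the parental types, so the F1 was + + s / dw l +.
The two rarest classes, dw + s and + l +, are the double crossovers. Comparing them with the parentals, only the dw allele has switched, so dw is the middle locus and the order is l – dw – s.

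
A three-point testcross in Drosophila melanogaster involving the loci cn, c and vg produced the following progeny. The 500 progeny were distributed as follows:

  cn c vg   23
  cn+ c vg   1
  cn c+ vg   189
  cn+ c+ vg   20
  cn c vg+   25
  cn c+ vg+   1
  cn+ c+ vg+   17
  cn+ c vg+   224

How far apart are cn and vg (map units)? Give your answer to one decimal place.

9.4 map units

The two most frequent reciprocal classes, cn c+ vg and cn+ c vg+, are the parental types, so the F1 was cn c+ vg / cn+ c vg+.
The two rarest classes, cn c+ vg+ and cn+ c vg, are the double crossovers. Comparing them with the parentals, only the vg allele has switched, so vg is the middle locus and the order is cn – vg – c.
Crossovers in the cn–vg interval produce the single-crossover classes cn+ c+ vg and cn c vg+ (20 + 25 = 45) plus the double crossovers (2).
RF(cn–vg) = (45 + 2) / 500 = 47/500 = 0.0940 → 9.4 map units.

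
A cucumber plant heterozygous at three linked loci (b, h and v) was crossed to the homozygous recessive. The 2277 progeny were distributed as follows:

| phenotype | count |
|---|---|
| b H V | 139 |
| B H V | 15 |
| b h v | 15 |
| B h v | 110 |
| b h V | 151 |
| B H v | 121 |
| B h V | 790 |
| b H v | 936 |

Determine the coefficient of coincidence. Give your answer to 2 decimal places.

The two most frequent reciprocal classes, B h V and b H v, are the parental types, so the F1 was B h V / b H v.
The two rarest classes, B H V and b h v, are the double crossovers. Comparing them with the parentals, only the h allele has switched, so h is the middle locus and the order is b – h – v.
b–h: (272 + 30)/2277 = 0.1326; h–v: (249 + 30)/2277 = 0.1225.
Expected DCO frequency = 0.1326 × 0.1225 ≈ 0.01624; observed = 30/2277 ≈ 0.01318.
Coefficient of coincidence = 0.01318/0.01624 ≈ 0.81.

0.81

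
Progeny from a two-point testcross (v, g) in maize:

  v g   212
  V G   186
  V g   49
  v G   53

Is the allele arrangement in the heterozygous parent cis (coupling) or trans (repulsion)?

The two most frequent classes are V G (186) and v g (212); these are the parental (non-recombinant) types.
So the F1 carried V G on one chromosome and v g on the other — the recessive alleles are on the same chromosome (cis / coupling).

cis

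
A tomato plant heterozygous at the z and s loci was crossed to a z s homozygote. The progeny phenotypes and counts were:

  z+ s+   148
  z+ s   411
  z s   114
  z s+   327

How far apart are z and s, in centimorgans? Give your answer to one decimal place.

The two most frequent classes, z+ s (411) and z s+ (327), are the parental types, so the F1 was z+ s / z s+.
The recombinant classes are z+ s+ and z s: 148 + 114 = 262.
Recombination frequency = 262/1000 = 0.2620 ≈ 26.2%, i.e. 26.2 centimorgans.

26.2 centimorgans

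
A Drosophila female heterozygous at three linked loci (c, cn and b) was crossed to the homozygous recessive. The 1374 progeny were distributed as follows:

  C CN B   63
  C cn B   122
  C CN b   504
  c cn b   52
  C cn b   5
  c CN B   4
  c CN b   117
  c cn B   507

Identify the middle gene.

cn

The two most frequent reciprocal classes, c cn B and C CN b, are the parental types, so the F1 was c cn B / C CN b.
The two rarest classes, c CN B and C cn b, are the double crossovers. Comparing them with the parentals, only the cn allele has switched, so cn is the middle locus and the order is c – cn – b.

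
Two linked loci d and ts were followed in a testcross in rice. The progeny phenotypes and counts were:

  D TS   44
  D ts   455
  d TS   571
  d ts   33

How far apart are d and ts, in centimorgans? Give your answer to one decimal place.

7.0 centimorgans

The two most frequent classes, D ts (455) and d TS (571), are the parental types, so the F1 was D ts / d TS.
The recombinant classes are D TS and d ts: 44 + 33 = 77.
Recombination frequency = 77/1103 = 0.0698 ≈ 7.0%, i.e. 7.0 centimorgans.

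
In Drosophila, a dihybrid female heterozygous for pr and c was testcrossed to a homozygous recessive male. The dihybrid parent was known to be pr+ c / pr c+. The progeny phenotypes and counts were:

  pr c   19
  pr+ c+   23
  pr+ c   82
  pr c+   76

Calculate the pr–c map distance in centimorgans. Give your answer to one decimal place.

The recombinant classes are pr+ c+ and pr c: 23 + 19 = 42.
Recombination frequency = 42/200 = 0.2100 ≈ 21.0%, i.e. 21.0 centimorgans.

21.0 centimorgans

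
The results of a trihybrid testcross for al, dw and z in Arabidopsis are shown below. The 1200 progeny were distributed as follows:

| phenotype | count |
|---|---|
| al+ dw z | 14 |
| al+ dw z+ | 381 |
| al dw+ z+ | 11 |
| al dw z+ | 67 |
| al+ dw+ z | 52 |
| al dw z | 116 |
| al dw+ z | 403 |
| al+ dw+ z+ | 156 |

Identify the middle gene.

z

The two most frequent reciprocal classes, al dw+ z and al+ dw z+, are the parental types, so the F1 was al dw+ z / al+ dw z+.
The two rarest classes, al dw+ z+ and al+ dw z, are the double crossovers. Comparing them with the parentals, only the z allele has switched, so z is the middle locus and the order is al – z – dw.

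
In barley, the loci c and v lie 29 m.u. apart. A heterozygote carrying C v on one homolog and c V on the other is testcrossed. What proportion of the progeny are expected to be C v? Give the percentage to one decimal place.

35.5%

A map distance of 29 m.u. corresponds to a recombination frequency of 0.290.
The F1 is C v / c V, so C v is a parental gamete class with expected frequency (1 − r)/2 = 0.710/2 = 0.3550.
That is 0.3550 = 35.5% of the progeny.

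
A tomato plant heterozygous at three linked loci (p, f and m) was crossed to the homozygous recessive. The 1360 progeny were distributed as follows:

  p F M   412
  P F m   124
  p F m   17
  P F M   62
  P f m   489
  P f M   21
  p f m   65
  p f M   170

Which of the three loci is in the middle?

m

The two most frequent reciprocal classes, p F M and P f m, are the parental types, so the F1 was p F M / P f m.
The two rarest classes, p F m and P f M, are the double crossovers. Comparing them with the parentals, only the m allele has switched, so m is the middle locus and the order is p – m – f.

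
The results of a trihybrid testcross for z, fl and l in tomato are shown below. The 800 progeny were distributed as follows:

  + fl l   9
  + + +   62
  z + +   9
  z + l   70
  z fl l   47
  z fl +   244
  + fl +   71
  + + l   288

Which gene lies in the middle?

fl

The two most frequent reciprocal classes, z fl + and + + l, are the parental types, so the F1 was z fl + / + + l.
The two rarest classes, z + + and + fl l, are the double crossovers. Comparing them with the parentals, only the fl allele has switched, so fl is the middle locus and the order is l – fl – z.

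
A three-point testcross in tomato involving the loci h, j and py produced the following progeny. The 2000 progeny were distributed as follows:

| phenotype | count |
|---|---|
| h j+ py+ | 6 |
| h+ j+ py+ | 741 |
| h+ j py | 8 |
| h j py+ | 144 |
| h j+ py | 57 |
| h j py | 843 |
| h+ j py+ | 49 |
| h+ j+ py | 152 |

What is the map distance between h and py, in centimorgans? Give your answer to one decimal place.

The two most frequent reciprocal classes, h j py and h+ j+ py+, are the parental types, so the F1 was h j py / h+ j+ py+.
The two rarest classes, h+ j py and h j+ py+, are the double crossovers. Comparing them with the parentals, only the h allele has switched, so h is the middle locus and the order is py – h – j.
Crossovers in the py–h interval produce the single-crossover classes h j py+ and h+ j+ py (144 + 152 = 296) plus the double crossovers (14).
RF(py–h) = (296 + 14) / 2000 = 310/2000 = 0.1550 → 15.5 centimorgans.

15.5 centimorgans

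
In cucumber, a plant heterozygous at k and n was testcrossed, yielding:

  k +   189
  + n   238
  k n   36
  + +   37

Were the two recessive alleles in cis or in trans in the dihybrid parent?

The two most frequent classes are + n (238) and k + (189); these are the parental (non-recombinant) types.
So the F1 carried + n on one chromosome and k + on the other — the recessive alleles are on opposite chromosomes (trans / repulsion).

trans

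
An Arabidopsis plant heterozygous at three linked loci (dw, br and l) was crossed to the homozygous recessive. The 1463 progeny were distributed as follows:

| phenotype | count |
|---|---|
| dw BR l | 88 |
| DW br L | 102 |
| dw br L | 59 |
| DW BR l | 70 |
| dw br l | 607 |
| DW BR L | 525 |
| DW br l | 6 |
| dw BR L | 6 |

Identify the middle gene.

dw

The two most frequent reciprocal classes, DW BR L and dw br l, are the parental types, so the F1 was DW BR L / dw br l.
The two rarest classes, dw BR L and DW br l, are the double crossovers. Comparing them with the parentals, only the dw allele has switched, so dw is the middle locus and the order is br – dw – l.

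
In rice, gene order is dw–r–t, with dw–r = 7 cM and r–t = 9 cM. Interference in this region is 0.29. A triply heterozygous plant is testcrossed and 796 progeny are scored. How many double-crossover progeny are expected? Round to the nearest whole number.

4

Map distances give recombination frequencies of 0.070 and 0.090 for the two intervals.
With interference 0.29 (so coincidence = 0.71), expected double-crossover frequency = 0.070 × 0.090 × 0.71 = 0.00447.
Expected number = 0.00447 × 796 = 3.56 ≈ 4.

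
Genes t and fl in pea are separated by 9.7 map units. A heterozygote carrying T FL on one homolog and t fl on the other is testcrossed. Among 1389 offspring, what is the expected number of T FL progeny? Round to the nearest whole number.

A map distance of 9.7 map units corresponds to a recombination frequency of 0.097.
The F1 is T FL / t fl, so T FL is a parental gamete class with expected frequency (1 − r)/2 = 0.903/2 = 0.4515.
Expected number = 0.4515 × 1389 = 627.13 ≈ 627.

627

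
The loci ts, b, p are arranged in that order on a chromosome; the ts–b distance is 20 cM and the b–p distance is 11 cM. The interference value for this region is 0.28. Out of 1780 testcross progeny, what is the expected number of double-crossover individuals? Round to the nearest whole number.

Map distances give recombination frequencies of 0.200 and 0.110 for the two intervals.
With interference 0.28 (so coincidence = 0.72), expected double-crossover frequency = 0.200 × 0.110 × 0.72 = 0.01584.
Expected number = 0.01584 × 1780 = 28.20 ≈ 28.

28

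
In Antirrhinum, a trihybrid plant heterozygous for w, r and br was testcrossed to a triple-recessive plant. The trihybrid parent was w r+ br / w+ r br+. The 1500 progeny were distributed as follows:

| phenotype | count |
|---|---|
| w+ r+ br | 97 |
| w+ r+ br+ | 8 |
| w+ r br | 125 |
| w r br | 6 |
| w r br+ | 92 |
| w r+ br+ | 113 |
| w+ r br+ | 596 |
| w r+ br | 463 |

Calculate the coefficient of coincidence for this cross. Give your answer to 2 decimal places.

The two rarest classes, w r br and w+ r+ br+, are the double crossovers. Comparing them with the parentals, only the r allele has switched, so r is the middle locus and the order is br – r – w.
br–r: (238 + 14)/1500 = 0.1680; r–w: (189 + 14)/1500 = 0.1353.
Expected DCO frequency = 0.1680 × 0.1353 ≈ 0.02273; observed = 14/1500 ≈ 0.00933.
Coefficient of coincidence = 0.00933/0.02273 ≈ 0.41.

0.41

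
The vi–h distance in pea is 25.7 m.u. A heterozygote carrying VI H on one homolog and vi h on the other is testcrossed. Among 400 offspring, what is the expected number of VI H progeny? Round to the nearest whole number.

A map distance of 25.7 m.u. corresponds to a recombination frequency of 0.257.
The F1 is VI H / vi h, so VI H is a parental gamete class with expected frequency (1 − r)/2 = 0.743/2 = 0.3715.
Expected number = 0.3715 × 400 = 148.60 ≈ 149.

149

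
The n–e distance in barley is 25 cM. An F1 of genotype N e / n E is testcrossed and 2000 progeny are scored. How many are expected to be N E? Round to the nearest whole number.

250

A map distance of 25 cM corresponds to a recombination frequency of 0.250.
The F1 is N e / n E, so N E is a recombinant gamete class with expected frequency r/2 = 0.250/2 = 0.1250.
Expected number = 0.1250 × 2000 = 250.00 ≈ 250.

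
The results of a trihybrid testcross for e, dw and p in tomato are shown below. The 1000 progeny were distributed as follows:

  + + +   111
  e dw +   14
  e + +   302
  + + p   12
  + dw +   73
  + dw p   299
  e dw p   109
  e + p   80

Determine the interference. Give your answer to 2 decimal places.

0.41

The two most frequent reciprocal classes, + dw p and e + +, are the parental types, so the F1 was + dw p / e + +.
The two rarest classes, + + p and e dw +, are the double crossovers. Comparing them with the parentals, only the dw allele has switched, so dw is the middle locus and the order is p – dw – e.
p–dw: (153 + 26)/1000 = 0.1790; dw–e: (220 + 26)/1000 = 0.2460.
Expected DCO frequency = 0.1790 × 0.2460 ≈ 0.04403; observed = 26/1000 ≈ 0.02600.
Coefficient of coincidence = 0.02600/0.04403 ≈ 0.59; interference = 1 − 0.59 = 0.41.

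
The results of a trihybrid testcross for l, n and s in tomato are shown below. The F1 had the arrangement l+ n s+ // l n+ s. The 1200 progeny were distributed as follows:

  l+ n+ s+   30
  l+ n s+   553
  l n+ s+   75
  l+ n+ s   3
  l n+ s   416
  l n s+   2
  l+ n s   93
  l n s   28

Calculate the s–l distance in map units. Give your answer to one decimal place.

The two rarest classes, l n s+ and l+ n+ s, are the double crossovers. Comparing them with the parentals, only the l allele has switched, so l is the middle locus and the order is n – l – s.
Crossovers in the l–s interval produce the single-crossover classes l+ n s and l n+ s+ (93 + 75 = 168) plus the double crossovers (5).
RF(l–s) = (168 + 5) / 1200 = 173/1200 = 0.1442 → 14.4 map units.

14.4 map units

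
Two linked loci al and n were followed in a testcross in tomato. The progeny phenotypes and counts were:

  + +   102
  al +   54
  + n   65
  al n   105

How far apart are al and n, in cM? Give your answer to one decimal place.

36.5 cM

The two most frequent classes, + + (102) and al n (105), are the parental types, so the F1 was + + / al n.
The recombinant classes are + n and al +: 65 + 54 = 119.
Recombination frequency = 119/326 = 0.3650 ≈ 36.5%, i.e. 36.5 cM.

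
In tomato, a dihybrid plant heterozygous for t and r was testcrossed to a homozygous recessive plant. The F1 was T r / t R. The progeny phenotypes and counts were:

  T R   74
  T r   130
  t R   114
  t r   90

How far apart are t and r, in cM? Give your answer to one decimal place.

The recombinant classes are T R and t r: 74 + 90 = 164.
Recombination frequency = 164/408 = 0.4020 ≈ 40.2%, i.e. 40.2 cM.

40.2 cM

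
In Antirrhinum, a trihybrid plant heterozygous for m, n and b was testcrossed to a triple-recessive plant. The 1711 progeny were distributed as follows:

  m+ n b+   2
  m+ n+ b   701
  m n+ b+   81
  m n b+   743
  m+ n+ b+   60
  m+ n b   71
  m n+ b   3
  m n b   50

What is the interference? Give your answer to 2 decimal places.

0.53

The two most frequent reciprocal classes, m+ n+ b and m n b+, are the parental types, so the F1 was m+ n+ b / m n b+.
The two rarest classes, m n+ b and m+ n b+, are the double crossovers. Comparing them with the parentals, only the m allele has switched, so m is the middle locus and the order is n – m – b.
n–m: (152 + 5)/1711 = 0.0918; m–b: (110 + 5)/1711 = 0.0672.
Expected DCO frequency = 0.0918 × 0.0672 ≈ 0.00617; observed = 5/1711 ≈ 0.00292.
Coefficient of coincidence = 0.00292/0.00617 ≈ 0.47; interference = 1 − 0.47 = 0.53.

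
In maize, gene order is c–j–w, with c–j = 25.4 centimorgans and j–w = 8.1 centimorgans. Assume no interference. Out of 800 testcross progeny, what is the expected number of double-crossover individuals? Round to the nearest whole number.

Map distances give recombination frequencies of 0.254 and 0.081 for the two intervals.
With no interference, expected double-crossover frequency = 0.254 × 0.081 = 0.02057.
Expected number = 0.02057 × 800 = 16.46 ≈ 16.

16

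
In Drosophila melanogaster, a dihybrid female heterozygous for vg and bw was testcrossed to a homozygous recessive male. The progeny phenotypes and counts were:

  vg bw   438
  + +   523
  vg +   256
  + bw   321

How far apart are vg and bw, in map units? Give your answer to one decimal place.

The two most frequent classes, + + (523) and vg bw (438), are the parental types, so the F1 was + + / vg bw.
The recombinant classes are + bw and vg +: 321 + 256 = 577.
Recombination frequency = 577/1538 = 0.3752 ≈ 37.5%, i.e. 37.5 map units.

37.5 map units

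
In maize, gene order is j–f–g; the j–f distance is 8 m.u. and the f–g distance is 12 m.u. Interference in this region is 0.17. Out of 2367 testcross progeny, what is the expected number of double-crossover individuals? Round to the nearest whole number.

19

Map distances give recombination frequencies of 0.080 and 0.120 for the two intervals.
With interference 0.17 (so coincidence = 0.83), expected double-crossover frequency = 0.080 × 0.120 × 0.83 = 0.00797.
Expected number = 0.00797 × 2367 = 18.86 ≈ 19.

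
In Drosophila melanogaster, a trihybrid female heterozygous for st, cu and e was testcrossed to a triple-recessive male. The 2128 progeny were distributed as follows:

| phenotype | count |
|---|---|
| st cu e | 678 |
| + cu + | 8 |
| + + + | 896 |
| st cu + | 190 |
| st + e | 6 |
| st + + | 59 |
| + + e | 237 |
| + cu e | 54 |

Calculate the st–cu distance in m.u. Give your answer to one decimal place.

6.0 m.u.

The two most frequent reciprocal classes, + + + and st cu e, are the parental types, so the F1 was + + + / st cu e.
The two rarest classes, + cu + and st + e, are the double crossovers. Comparing them with the parentals, only the cu allele has switched, so cu is the middle locus and the order is e – cu – st.
Crossovers in the cu–st interval produce the single-crossover classes st + + and + cu e (59 + 54 = 113) plus the double crossovers (14).
RF(cu–st) = (113 + 14) / 2128 = 127/2128 = 0.0597 → 6.0 m.u.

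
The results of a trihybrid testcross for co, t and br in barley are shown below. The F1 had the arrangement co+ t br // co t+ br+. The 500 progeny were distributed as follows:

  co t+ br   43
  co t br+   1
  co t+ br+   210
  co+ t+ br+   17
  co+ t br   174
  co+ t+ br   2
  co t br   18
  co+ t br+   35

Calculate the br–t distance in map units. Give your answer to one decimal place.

The two rarest classes, co+ t+ br and co t br+, are the double crossovers. Comparing them with the parentals, only the t allele has switched, so t is the middle locus and the order is br – t – co.
Crossovers in the br–t interval produce the single-crossover classes co+ t br+ and co t+ br (35 + 43 = 78) plus the double crossovers (3).
RF(br–t) = (78 + 3) / 500 = 81/500 = 0.1620 → 16.2 map units.

16.2 map units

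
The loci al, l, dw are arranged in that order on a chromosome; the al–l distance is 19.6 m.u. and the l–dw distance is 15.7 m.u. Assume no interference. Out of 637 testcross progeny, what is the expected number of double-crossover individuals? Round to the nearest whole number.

20

Map distances give recombination frequencies of 0.196 and 0.157 for the two intervals.
With no interference, expected double-crossover frequency = 0.196 × 0.157 = 0.03077.
Expected number = 0.03077 × 637 = 19.60 ≈ 20.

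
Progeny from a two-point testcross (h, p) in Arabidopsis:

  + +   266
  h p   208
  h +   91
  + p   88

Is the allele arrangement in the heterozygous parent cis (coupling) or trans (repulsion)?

The two most frequent classes are + + (266) and h p (208); these are the parental (non-recombinant) types.
So the F1 carried + + on one chromosome and h p on the other — the recessive alleles are on the same chromosome (cis / coupling).

cis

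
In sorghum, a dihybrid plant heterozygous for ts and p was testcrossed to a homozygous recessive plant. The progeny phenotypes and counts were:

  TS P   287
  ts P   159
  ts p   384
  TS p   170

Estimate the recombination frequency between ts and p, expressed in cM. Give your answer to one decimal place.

32.9 cM

The two most frequent classes, TS P (287) and ts p (384), are the parental types, so the F1 was TS P / ts p.
The recombinant classes are TS p and ts P: 170 + 159 = 329.
Recombination frequency = 329/1000 = 0.3290 ≈ 32.9%, i.e. 32.9 cM.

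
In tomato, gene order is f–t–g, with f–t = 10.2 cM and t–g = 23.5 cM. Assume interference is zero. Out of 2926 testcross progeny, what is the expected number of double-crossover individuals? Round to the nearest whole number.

70

Map distances give recombination frequencies of 0.102 and 0.235 for the two intervals.
With no interference, expected double-crossover frequency = 0.102 × 0.235 = 0.02397.
Expected number = 0.02397 × 2926 = 70.14 ≈ 70.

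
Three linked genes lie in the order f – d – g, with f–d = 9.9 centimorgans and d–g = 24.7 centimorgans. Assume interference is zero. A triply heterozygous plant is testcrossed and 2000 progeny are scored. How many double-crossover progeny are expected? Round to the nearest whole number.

Map distances give recombination frequencies of 0.099 and 0.247 for the two intervals.
With no interference, expected double-crossover frequency = 0.099 × 0.247 = 0.02445.
Expected number = 0.02445 × 2000 = 48.91 ≈ 49.

49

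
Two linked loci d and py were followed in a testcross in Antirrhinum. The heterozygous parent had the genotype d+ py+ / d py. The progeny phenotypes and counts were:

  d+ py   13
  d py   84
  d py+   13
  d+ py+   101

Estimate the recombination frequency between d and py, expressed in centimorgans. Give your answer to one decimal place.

12.3 centimorgans

The recombinant classes are d+ py and d py+: 13 + 13 = 26.
Recombination frequency = 26/211 = 0.1232 ≈ 12.3%, i.e. 12.3 centimorgans.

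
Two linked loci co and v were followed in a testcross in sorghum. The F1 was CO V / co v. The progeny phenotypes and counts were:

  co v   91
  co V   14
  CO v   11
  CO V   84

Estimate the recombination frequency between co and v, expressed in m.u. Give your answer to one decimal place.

The recombinant classes are CO v and co V: 11 + 14 = 25.
Recombination frequency = 25/200 = 0.1250 ≈ 12.5%, i.e. 12.5 m.u.

12.5 m.u.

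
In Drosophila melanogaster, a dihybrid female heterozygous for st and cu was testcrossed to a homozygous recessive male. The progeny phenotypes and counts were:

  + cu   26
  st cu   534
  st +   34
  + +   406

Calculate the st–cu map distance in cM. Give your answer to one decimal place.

The two most frequent classes, + + (406) and st cu (534), are the parental types, so the F1 was + + / st cu.
The recombinant classes are + cu and st +: 26 + 34 = 60.
Recombination frequency = 60/1000 = 0.0600 ≈ 6.0%, i.e. 6.0 cM.

6.0 cM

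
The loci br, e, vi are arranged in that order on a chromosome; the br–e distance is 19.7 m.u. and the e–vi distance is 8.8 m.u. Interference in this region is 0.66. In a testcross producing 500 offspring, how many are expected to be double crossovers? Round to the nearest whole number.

3

Map distances give recombination frequencies of 0.197 and 0.088 for the two intervals.
With interference 0.66 (so coincidence = 0.34), expected double-crossover frequency = 0.197 × 0.088 × 0.34 = 0.00589.
Expected number = 0.00589 × 500 = 2.95 ≈ 3.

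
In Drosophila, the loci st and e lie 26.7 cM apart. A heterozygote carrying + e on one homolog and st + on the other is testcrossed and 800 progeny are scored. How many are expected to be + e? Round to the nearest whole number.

293

A map distance of 26.7 cM corresponds to a recombination frequency of 0.267.
The F1 is + e / st +, so + e is a parental gamete class with expected frequency (1 − r)/2 = 0.733/2 = 0.3665.
Expected number = 0.3665 × 800 = 293.20 ≈ 293.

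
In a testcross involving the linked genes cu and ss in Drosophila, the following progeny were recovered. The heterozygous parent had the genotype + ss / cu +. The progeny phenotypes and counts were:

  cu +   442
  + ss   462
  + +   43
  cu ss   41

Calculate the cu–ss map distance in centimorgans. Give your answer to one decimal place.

The recombinant classes are + + and cu ss: 43 + 41 = 84.
Recombination frequency = 84/988 = 0.0850 ≈ 8.5%, i.e. 8.5 centimorgans.

8.5 centimorgans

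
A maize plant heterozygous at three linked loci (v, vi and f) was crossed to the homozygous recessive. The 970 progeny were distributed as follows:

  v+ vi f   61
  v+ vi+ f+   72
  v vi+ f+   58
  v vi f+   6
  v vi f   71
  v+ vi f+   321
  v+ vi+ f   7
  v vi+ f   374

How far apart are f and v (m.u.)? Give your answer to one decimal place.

The two most frequent reciprocal classes, v+ vi f+ and v vi+ f, are the parental types, so the F1 was v+ vi f+ / v vi+ f.
The two rarest classes, v vi f+ and v+ vi+ f, are the double crossovers. Comparing them with the parentals, only the v allele has switched, so v is the middle locus and the order is f – v – vi.
Crossovers in the f–v interval produce the single-crossover classes v+ vi f and v vi+ f+ (61 + 58 = 119) plus the double crossovers (13).
RF(f–v) = (119 + 13) / 970 = 132/970 = 0.1361 → 13.6 m.u.

13.6 m.u.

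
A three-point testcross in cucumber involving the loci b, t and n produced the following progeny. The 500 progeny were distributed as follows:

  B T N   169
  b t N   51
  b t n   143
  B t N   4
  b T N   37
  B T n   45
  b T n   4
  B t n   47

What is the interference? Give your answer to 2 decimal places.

The two most frequent reciprocal classes, b t n and B T N, are the parental types, so the F1 was b t n / B T N.
The two rarest classes, b T n and B t N, are the double crossovers. Comparing them with the parentals, only the t allele has switched, so t is the middle locus and the order is b – t – n.
b–t: (84 + 8)/500 = 0.1840; t–n: (96 + 8)/500 = 0.2080.
Expected DCO frequency = 0.1840 × 0.2080 ≈ 0.03827; observed = 8/500 ≈ 0.01600.
Coefficient of coincidence = 0.01600/0.03827 ≈ 0.42; interference = 1 − 0.42 = 0.58.

0.58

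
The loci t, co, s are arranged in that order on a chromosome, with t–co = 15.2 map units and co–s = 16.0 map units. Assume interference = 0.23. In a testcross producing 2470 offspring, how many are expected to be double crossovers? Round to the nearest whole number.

46

Map distances give recombination frequencies of 0.152 and 0.160 for the two intervals.
With interference 0.23 (so coincidence = 0.77), expected double-crossover frequency = 0.152 × 0.160 × 0.77 = 0.01873.
Expected number = 0.01873 × 2470 = 46.25 ≈ 46.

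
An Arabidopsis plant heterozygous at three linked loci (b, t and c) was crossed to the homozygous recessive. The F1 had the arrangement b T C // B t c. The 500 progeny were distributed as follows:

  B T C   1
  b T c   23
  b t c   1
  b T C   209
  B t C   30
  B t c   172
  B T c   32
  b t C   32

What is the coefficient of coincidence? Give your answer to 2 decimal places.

The two rarest classes, B T C and b t c, are the double crossovers. Comparing them with the parentals, only the b allele has switched, so b is the middle locus and the order is c – b – t.
c–b: (53 + 2)/500 = 0.1100; b–t: (64 + 2)/500 = 0.1320.
Expected DCO frequency = 0.1100 × 0.1320 ≈ 0.01452; observed = 2/500 ≈ 0.00400.
Coefficient of coincidence = 0.00400/0.01452 ≈ 0.28.

0.28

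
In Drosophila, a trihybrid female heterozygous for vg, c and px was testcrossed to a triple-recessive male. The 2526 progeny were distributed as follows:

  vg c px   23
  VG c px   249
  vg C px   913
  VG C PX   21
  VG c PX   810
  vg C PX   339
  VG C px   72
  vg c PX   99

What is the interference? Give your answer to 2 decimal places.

0.18

The two most frequent reciprocal classes, VG c PX and vg C px, are the parental types, so the F1 was VG c PX / vg C px.
The two rarest classes, VG C PX and vg c px, are the double crossovers. Comparing them with the parentals, only the c allele has switched, so c is the middle locus and the order is vg – c – px.
vg–c: (171 + 44)/2526 = 0.0851; c–px: (588 + 44)/2526 = 0.2502.
Expected DCO frequency = 0.0851 × 0.2502 ≈ 0.02129; observed = 44/2526 ≈ 0.01742.
Coefficient of coincidence = 0.01742/0.02129 ≈ 0.82; interference = 1 − 0.82 = 0.18.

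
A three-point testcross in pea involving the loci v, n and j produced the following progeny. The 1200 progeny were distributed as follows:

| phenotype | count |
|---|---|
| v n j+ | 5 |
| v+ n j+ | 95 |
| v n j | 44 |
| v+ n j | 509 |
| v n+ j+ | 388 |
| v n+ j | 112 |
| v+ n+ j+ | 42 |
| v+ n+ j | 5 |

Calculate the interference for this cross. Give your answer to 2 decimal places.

0.42

The two most frequent reciprocal classes, v+ n j and v n+ j+, are the parental types, so the F1 was v+ n j / v n+ j+.
The two rarest classes, v+ n+ j and v n j+, are the double crossovers. Comparing them with the parentals, only the n allele has switched, so n is the middle locus and the order is v – n – j.
v–n: (86 + 10)/1200 = 0.0800; n–j: (207 + 10)/1200 = 0.1808.
Expected DCO frequency = 0.0800 × 0.1808 ≈ 0.01446; observed = 10/1200 ≈ 0.00833.
Coefficient of coincidence = 0.00833/0.01446 ≈ 0.58; interference = 1 − 0.58 = 0.42.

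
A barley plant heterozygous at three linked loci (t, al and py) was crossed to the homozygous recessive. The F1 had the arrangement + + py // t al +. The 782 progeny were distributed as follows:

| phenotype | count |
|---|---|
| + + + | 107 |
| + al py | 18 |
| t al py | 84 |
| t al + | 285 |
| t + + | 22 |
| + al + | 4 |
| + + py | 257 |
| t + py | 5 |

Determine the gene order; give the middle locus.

The two rarest classes, t + py and + al +, are the double crossovers. Comparing them with the parentals, only the t allele has switched, so t is the middle locus and the order is py – t – al.

t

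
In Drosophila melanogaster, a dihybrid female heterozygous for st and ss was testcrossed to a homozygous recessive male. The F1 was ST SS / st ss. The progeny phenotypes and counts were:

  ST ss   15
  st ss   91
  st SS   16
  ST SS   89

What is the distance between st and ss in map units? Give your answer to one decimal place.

The recombinant classes are ST ss and st SS: 15 + 16 = 31.
Recombination frequency = 31/211 = 0.1469 ≈ 14.7%, i.e. 14.7 map units.

14.7 map units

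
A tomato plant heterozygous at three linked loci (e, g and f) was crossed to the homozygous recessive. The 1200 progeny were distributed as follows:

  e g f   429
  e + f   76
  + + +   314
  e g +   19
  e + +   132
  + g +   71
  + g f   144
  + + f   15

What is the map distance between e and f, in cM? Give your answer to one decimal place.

The two most frequent reciprocal classes, e g f and + + +, are the parental types, so the F1 was e g f / + + +.
The two rarest classes, e g + and + + f, are the double crossovers. Comparing them with the parentals, only the f allele has switched, so f is the middle locus and the order is g – f – e.
Crossovers in the f–e interval produce the single-crossover classes + g f and e + + (144 + 132 = 276) plus the double crossovers (34).
RF(f–e) = (276 + 34) / 1200 = 310/1200 = 0.2583 → 25.8 cM.

25.8 cM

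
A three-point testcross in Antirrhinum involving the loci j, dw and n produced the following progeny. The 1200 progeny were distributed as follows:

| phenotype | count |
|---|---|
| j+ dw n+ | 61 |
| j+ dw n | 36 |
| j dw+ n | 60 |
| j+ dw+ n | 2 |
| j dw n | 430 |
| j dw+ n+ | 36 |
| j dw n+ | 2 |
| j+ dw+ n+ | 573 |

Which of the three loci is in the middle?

n

The two most frequent reciprocal classes, j dw n and j+ dw+ n+, are the parental types, so the F1 was j dw n / j+ dw+ n+.
The two rarest classes, j dw n+ and j+ dw+ n, are the double crossovers. Comparing them with the parentals, only the n allele has switched, so n is the middle locus and the order is dw – n – j.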